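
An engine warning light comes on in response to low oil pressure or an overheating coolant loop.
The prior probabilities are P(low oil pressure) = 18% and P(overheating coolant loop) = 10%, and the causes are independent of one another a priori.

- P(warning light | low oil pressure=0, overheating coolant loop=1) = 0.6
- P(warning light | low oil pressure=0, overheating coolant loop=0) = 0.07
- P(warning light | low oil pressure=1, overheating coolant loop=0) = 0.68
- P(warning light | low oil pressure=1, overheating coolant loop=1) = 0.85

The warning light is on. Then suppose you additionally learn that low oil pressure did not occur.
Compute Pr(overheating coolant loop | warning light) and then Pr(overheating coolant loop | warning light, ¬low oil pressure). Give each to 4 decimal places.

P(warning light) = 0.07×0.82×0.9 + 0.6×0.82×0.1 + 0.68×0.18×0.9 + 0.85×0.18×0.1 = 0.051660 + 0.049200 + 0.110160 + 0.015300 = 0.226320
Restricting to configurations with overheating coolant loop present: 0.049200 + 0.015300 = 0.064500.
P(overheating coolant loop | warning light) = 0.064500 / 0.226320 ≈ 0.2850

With the extra evidence:
Weight on overheating coolant loop=true, given the evidence: 0.6×0.1 = 0.060000
The normalizing constant is 0.07×0.9 + 0.6×0.1 = 0.123000
Posterior = 0.060000 / 0.123000 ≈ 0.4878

Pr(overheating coolant loop | warning light) ≈ 0.2850; Pr(overheating coolant loop | warning light, ¬low oil pressure) ≈ 0.4878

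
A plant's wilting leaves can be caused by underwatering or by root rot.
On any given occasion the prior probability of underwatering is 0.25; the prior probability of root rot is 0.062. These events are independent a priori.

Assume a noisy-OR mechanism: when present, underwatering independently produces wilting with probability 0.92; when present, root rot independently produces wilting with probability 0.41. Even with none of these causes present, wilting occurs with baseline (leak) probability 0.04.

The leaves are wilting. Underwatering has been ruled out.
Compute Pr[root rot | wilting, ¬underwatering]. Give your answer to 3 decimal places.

Pr[root rot | wilting, ¬underwatering] ≈ 0.417

Under noisy-OR, P(wilting | causes) = 1 − (1−0.04)·∏(1−qᵢ) over the active causes.
Sum P(wilting|·) weighted by the priors over both values of root rot:
  P(wilting | ¬underwatering) = 0.04×0.938 + 0.4336×0.062
        = 0.037520 + 0.026883 = 0.064403
Keeping only the root rot-present terms gives 0.026883, so
  P(root rot | wilting, ¬underwatering) = 0.026883 / 0.064403 ≈ 0.417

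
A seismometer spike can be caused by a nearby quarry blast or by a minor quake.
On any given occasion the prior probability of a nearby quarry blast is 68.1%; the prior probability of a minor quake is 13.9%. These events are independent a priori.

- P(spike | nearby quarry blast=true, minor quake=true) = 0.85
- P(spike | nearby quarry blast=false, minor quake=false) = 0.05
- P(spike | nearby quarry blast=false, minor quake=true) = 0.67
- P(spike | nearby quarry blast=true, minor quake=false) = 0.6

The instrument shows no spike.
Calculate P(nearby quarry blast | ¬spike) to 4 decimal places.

P(nearby quarry blast | ¬spike) ≈ 0.4744

By total probability over the 4 (nearby quarry blast, minor quake) configurations:
  P(¬spike) = 0.95×0.319×0.861 + 0.33×0.319×0.139 + 0.4×0.681×0.861 + 0.15×0.681×0.139
        = 0.260926 + 0.014633 + 0.234536 + 0.014199 = 0.524294
Keeping only the nearby quarry blast-present terms gives 0.248735, so
  P(nearby quarry blast | ¬spike) = 0.248735 / 0.524294 ≈ 0.4744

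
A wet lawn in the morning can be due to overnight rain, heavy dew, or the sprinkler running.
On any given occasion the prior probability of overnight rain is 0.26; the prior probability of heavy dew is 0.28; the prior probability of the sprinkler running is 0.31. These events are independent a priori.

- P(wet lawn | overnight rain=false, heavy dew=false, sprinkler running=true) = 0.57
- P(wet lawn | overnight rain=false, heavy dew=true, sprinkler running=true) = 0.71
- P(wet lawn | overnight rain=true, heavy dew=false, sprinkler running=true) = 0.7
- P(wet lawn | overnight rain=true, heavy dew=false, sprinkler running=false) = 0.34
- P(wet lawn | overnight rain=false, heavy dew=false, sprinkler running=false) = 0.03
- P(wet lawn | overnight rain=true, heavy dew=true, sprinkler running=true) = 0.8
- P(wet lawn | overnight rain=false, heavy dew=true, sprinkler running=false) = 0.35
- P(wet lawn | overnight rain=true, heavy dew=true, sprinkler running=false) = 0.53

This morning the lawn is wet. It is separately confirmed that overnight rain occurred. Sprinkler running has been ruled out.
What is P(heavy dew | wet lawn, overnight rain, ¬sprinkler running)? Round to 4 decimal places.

P(heavy dew | wet lawn, overnight rain, ¬sprinkler running) ≈ 0.3774

P(wet lawn | overnight rain, ¬sprinkler running) = 0.34*0.72 + 0.53*0.28 = 0.244800 + 0.148400 = 0.393200
Of this, 0.148400 comes from 0.53*0.28 (the heavy dew=true cases).
Hence the posterior is 0.148400/0.393200 ≈ 0.3774.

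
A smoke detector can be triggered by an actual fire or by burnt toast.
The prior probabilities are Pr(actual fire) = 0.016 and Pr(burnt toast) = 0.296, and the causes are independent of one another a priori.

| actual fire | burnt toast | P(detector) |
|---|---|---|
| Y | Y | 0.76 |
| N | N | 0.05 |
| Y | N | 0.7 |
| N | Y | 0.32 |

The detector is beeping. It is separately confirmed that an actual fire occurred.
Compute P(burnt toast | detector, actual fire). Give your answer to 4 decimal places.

P(burnt toast | detector, actual fire) ≈ 0.3134

P(detector | actual fire) = 0.7*0.704 + 0.76*0.296 = 0.492800 + 0.224960 = 0.717760
Of this, 0.224960 comes from 0.76*0.296 (the burnt toast=true cases).
So P(burnt toast | detector, actual fire) = 0.224960/0.717760 ≈ 0.3134.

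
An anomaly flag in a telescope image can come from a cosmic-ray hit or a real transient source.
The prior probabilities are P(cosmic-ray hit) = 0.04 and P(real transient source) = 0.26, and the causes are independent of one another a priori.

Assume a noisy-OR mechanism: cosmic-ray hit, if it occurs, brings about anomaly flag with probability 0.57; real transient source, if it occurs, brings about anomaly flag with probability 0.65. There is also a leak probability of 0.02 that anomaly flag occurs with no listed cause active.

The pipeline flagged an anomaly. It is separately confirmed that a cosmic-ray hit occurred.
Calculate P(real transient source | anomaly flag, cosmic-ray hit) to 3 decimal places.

Under noisy-OR, P(anomaly flag | causes) = 1 − (1−0.02)·∏(1−qᵢ) over the active causes.
For the numerator, keep only real transient source=true terms: 0.85251·0.26 = 0.221653
Denominator P(anomaly flag | cosmic-ray hit): 0.5786·0.74 + 0.85251·0.26 = 0.649817
P(real transient source | anomaly flag, cosmic-ray hit) = 0.221653/0.649817 ≈ 0.341

P(real transient source | anomaly flag, cosmic-ray hit) ≈ 0.341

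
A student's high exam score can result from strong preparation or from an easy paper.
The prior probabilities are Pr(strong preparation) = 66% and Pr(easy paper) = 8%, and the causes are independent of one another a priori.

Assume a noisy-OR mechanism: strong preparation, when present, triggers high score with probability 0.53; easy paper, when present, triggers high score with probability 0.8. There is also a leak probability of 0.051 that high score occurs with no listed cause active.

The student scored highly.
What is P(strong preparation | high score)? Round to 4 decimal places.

P(strong preparation | high score) ≈ 0.9101

Under noisy-OR, P(high score | causes) = 1 − (1−0.051)·∏(1−qᵢ) over the active causes.
Numerator (weight on configurations with strong preparation): 0.336371 + 0.048090 = 0.384461
Denominator P(high score): 0.051·0.34·0.92 + 0.8102·0.34·0.08 + 0.55397·0.66·0.92 + 0.910794·0.66·0.08 = 0.422451
P(strong preparation | high score) = 0.384461/0.422451 ≈ 0.9101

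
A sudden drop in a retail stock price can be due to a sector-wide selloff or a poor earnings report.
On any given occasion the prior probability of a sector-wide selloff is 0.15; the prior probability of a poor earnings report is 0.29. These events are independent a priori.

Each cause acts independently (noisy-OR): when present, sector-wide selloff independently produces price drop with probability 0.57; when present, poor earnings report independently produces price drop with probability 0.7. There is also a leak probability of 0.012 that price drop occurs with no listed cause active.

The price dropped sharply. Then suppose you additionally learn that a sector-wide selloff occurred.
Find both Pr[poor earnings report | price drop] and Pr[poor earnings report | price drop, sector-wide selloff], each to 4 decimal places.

Under noisy-OR, P(price drop | causes) = 1 − (1−0.012)·∏(1−qᵢ) over the active causes.
Enumerate the 4 (sector-wide selloff, poor earnings report) configurations and weight by the priors:
  P(price drop) = 0.012·0.85·0.71 + 0.7036·0.85·0.29 + 0.57516·0.15·0.71 + 0.872548·0.15·0.29
        = 0.007242 + 0.173437 + 0.061255 + 0.037956 = 0.279890
Keeping only the poor earnings report-present terms gives 0.211393, so
  P(poor earnings report | price drop) = 0.211393 / 0.279890 ≈ 0.7553

With the extra evidence:
For the numerator, keep only poor earnings report=true terms: 0.872548×0.29 = 0.253039
Denominator P(price drop | sector-wide selloff): 0.57516×0.71 + 0.872548×0.29 = 0.661403
P(poor earnings report | price drop, sector-wide selloff) = 0.253039/0.661403 ≈ 0.3826
This is intercausal reasoning (explaining away): once sector-wide selloff accounts for the price drop, poor earnings report becomes less likely.

Pr[poor earnings report | price drop] ≈ 0.7553; Pr[poor earnings report | price drop, sector-wide selloff] ≈ 0.3826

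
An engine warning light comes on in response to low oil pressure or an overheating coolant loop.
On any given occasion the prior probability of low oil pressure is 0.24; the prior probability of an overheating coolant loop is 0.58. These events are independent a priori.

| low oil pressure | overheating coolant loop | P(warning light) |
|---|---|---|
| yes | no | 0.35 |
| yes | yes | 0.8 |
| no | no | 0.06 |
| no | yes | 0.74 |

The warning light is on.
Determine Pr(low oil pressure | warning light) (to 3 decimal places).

P(warning light) = 0.06·0.76·0.42 + 0.74·0.76·0.58 + 0.35·0.24·0.42 + 0.8·0.24·0.58 = 0.019152 + 0.326192 + 0.035280 + 0.111360 = 0.491984
The low oil pressure-present share is 0.035280 + 0.111360 = 0.146640.
P(low oil pressure | warning light) = 0.146640 / 0.491984 ≈ 0.298

Pr(low oil pressure | warning light) ≈ 0.298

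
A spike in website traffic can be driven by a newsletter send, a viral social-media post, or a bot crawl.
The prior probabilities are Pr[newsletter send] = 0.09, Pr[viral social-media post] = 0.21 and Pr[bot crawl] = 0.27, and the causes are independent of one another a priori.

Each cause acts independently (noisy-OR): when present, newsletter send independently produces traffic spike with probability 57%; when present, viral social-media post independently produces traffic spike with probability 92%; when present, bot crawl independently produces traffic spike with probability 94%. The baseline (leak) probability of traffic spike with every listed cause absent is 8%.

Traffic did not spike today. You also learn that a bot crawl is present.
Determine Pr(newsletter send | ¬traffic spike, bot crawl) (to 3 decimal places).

Under noisy-OR, P(traffic spike | causes) = 1 − (1−0.08)·∏(1−qᵢ) over the active causes.
Enumerate the 4 (newsletter send, viral social-media post) configurations and weight by the priors:
  P(¬traffic spike | bot crawl) = 0.0552×0.91×0.79 + 0.004416×0.91×0.21 + 0.023736×0.09×0.79 + 0.001899×0.09×0.21
        = 0.039683 + 0.000844 + 0.001688 + 0.000036 = 0.042251
Keeping only the newsletter send-present terms gives 0.001724, so
  P(newsletter send | ¬traffic spike, bot crawl) = 0.001724 / 0.042251 ≈ 0.041

Pr(newsletter send | ¬traffic spike, bot crawl) ≈ 0.041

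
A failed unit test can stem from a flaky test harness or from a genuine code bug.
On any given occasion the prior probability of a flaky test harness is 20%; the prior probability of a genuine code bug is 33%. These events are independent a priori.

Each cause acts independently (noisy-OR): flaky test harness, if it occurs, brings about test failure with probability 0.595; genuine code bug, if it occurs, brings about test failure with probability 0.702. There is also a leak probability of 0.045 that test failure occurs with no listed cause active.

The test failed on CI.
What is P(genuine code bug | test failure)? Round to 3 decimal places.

Under noisy-OR, P(test failure | causes) = 1 − (1−0.045)·∏(1−qᵢ) over the active causes.
P(test failure) = 0.045*0.8*0.67 + 0.71541*0.8*0.33 + 0.613225*0.2*0.67 + 0.884741*0.2*0.33 = 0.024120 + 0.188868 + 0.082172 + 0.058393 = 0.353553
Of this, 0.247261 comes from 0.188868 + 0.058393 (the genuine code bug=true cases).
So P(genuine code bug | test failure) = 0.247261/0.353553 ≈ 0.699.

P(genuine code bug | test failure) ≈ 0.699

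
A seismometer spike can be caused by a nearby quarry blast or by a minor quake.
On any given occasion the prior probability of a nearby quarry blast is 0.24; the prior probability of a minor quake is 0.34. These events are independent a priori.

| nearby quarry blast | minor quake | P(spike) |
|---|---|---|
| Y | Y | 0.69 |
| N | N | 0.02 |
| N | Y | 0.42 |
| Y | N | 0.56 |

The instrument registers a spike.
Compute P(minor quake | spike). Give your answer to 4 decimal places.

P(minor quake | spike) ≈ 0.6254

Sum P(spike|·) weighted by the priors over the 4 (nearby quarry blast, minor quake) configurations:
  P(spike) = 0.02·0.76·0.66 + 0.42·0.76·0.34 + 0.56·0.24·0.66 + 0.69·0.24·0.34
        = 0.010032 + 0.108528 + 0.088704 + 0.056304 = 0.263568
The terms with minor quake present sum to 0.164832, so
  P(minor quake | spike) = 0.164832 / 0.263568 ≈ 0.6254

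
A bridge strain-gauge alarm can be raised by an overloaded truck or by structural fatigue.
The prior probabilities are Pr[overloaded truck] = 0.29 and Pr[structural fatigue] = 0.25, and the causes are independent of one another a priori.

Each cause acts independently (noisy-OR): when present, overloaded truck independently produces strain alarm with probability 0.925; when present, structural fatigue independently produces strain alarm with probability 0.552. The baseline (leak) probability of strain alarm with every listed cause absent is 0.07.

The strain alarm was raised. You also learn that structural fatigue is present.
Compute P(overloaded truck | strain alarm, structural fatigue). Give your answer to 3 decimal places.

P(overloaded truck | strain alarm, structural fatigue) ≈ 0.404

Under noisy-OR, P(strain alarm | causes) = 1 − (1−0.07)·∏(1−qᵢ) over the active causes.
Enumerate both values of overloaded truck and weight by the priors:
  P(strain alarm | structural fatigue) = 0.58336×0.71 + 0.968752×0.29
        = 0.414186 + 0.280938 = 0.695124
The terms with overloaded truck present sum to 0.280938, so
  P(overloaded truck | strain alarm, structural fatigue) = 0.280938 / 0.695124 ≈ 0.404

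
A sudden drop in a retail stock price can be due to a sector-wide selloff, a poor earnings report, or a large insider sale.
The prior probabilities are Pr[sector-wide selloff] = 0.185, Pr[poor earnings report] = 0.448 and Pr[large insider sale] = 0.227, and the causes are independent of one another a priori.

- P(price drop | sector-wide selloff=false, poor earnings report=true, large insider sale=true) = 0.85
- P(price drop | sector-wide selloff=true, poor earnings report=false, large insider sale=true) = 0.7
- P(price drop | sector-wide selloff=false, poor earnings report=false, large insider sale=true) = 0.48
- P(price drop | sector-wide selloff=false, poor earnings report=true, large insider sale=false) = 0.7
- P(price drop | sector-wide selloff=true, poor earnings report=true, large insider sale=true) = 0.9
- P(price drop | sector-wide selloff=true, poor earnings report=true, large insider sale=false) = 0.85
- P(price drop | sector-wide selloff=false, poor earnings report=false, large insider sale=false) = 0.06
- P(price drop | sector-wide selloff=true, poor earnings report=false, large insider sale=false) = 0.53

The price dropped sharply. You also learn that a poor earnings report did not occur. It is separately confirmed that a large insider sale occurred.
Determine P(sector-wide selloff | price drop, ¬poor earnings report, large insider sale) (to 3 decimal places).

By total probability over both values of sector-wide selloff:
  P(price drop | ¬poor earnings report, large insider sale) = 0.48·0.815 + 0.7·0.185
        = 0.391200 + 0.129500 = 0.520700
Configurations with sector-wide selloff contribute 0.129500, so
  P(sector-wide selloff | price drop, ¬poor earnings report, large insider sale) = 0.129500 / 0.520700 ≈ 0.249

P(sector-wide selloff | price drop, ¬poor earnings report, large insider sale) ≈ 0.249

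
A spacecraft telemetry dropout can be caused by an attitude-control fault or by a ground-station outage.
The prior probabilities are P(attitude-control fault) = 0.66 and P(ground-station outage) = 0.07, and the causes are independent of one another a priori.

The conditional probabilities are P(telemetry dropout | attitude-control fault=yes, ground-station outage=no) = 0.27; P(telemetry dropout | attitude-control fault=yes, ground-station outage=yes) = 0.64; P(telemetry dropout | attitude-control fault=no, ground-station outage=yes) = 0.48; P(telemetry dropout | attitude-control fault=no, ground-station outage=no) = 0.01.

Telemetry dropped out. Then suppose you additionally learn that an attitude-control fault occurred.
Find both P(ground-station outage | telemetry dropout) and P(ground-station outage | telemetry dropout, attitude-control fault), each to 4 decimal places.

P(ground-station outage | telemetry dropout) ≈ 0.1953; P(ground-station outage | telemetry dropout, attitude-control fault) ≈ 0.1514

P(telemetry dropout) = 0.01·0.34·0.93 + 0.48·0.34·0.07 + 0.27·0.66·0.93 + 0.64·0.66·0.07 = 0.003162 + 0.011424 + 0.165726 + 0.029568 = 0.209880
The ground-station outage-present share is 0.011424 + 0.029568 = 0.040992.
P(ground-station outage | telemetry dropout) = 0.040992 / 0.209880 ≈ 0.1953

Now also conditioning on attitude-control fault=true:
P(telemetry dropout | attitude-control fault) = 0.27*0.93 + 0.64*0.07 = 0.251100 + 0.044800 = 0.295900
Restricting to configurations with ground-station outage present: 0.64*0.07 = 0.044800.
Hence the posterior is 0.044800/0.295900 ≈ 0.1514.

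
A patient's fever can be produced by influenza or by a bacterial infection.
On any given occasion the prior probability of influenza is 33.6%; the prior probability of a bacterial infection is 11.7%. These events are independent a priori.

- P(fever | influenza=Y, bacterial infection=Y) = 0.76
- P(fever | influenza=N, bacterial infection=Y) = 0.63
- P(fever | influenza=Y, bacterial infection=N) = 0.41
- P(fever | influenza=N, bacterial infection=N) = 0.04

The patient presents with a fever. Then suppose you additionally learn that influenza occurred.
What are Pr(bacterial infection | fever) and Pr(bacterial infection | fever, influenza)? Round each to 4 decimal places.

Pr(bacterial infection | fever) ≈ 0.3520; Pr(bacterial infection | fever, influenza) ≈ 0.1972

By total probability over the 4 (influenza, bacterial infection) configurations:
  P(fever) = 0.04×0.664×0.883 + 0.63×0.664×0.117 + 0.41×0.336×0.883 + 0.76×0.336×0.117
        = 0.023452 + 0.048943 + 0.121642 + 0.029877 = 0.223914
Keeping only the bacterial infection-present terms gives 0.078820, so
  P(bacterial infection | fever) = 0.078820 / 0.223914 ≈ 0.3520

With the extra evidence:
Enumerate both values of bacterial infection and weight by the priors:
  P(fever | influenza) = 0.41*0.883 + 0.76*0.117
        = 0.362030 + 0.088920 = 0.450950
The terms with bacterial infection present sum to 0.088920, so
  P(bacterial infection | fever, influenza) = 0.088920 / 0.450950 ≈ 0.1972
— influenza explains away the evidence for bacterial infection.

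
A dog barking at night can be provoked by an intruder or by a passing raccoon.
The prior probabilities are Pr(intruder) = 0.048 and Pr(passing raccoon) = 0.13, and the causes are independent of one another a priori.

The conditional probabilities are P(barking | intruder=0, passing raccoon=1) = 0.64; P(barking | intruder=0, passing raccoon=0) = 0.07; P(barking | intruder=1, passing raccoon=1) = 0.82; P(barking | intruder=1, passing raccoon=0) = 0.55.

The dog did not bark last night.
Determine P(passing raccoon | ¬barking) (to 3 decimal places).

P(passing raccoon | ¬barking) ≈ 0.055

For the numerator, keep only passing raccoon=true terms: 0.044554 + 0.001123 = 0.045677
The normalizing constant is 0.93·0.952·0.87 + 0.36·0.952·0.13 + 0.45·0.048·0.87 + 0.18·0.048·0.13 = 0.834732
Posterior = 0.045677 / 0.834732 ≈ 0.055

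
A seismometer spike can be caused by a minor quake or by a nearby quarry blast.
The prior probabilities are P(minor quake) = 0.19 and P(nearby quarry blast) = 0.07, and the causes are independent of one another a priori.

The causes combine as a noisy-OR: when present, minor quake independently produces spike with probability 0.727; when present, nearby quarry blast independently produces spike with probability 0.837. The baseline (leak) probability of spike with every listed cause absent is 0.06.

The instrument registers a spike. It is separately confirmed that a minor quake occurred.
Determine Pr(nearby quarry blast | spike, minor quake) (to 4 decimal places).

Pr(nearby quarry blast | spike, minor quake) ≈ 0.0884

Under noisy-OR, P(spike | causes) = 1 − (1−0.06)·∏(1−qᵢ) over the active causes.
P(spike | minor quake) = 0.74338*0.93 + 0.958171*0.07 = 0.691343 + 0.067072 = 0.758415
Restricting to configurations with nearby quarry blast present: 0.958171*0.07 = 0.067072.
P(nearby quarry blast | spike, minor quake) = 0.067072 / 0.758415 ≈ 0.0884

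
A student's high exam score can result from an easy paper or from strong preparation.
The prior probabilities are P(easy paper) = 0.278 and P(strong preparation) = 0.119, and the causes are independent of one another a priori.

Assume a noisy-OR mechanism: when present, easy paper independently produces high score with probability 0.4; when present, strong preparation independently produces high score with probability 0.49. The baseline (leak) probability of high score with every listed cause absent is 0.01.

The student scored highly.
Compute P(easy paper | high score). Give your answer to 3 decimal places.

P(easy paper | high score) ≈ 0.715

Under noisy-OR, P(high score | causes) = 1 − (1−0.01)·∏(1−qᵢ) over the active causes.
P(high score) = 0.01·0.722·0.881 + 0.4951·0.722·0.119 + 0.406·0.278·0.881 + 0.69706·0.278·0.119 = 0.006361 + 0.042538 + 0.099437 + 0.023060 = 0.171396
Restricting to configurations with easy paper present: 0.099437 + 0.023060 = 0.122497.
So P(easy paper | high score) = 0.122497/0.171396 ≈ 0.715.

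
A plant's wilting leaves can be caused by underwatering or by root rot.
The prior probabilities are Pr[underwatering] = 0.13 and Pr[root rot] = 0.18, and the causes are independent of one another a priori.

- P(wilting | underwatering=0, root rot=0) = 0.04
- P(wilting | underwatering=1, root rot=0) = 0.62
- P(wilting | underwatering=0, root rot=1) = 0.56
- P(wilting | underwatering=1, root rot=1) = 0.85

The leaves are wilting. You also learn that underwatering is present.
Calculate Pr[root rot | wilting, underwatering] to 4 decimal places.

Sum P(wilting|·) weighted by the priors over both values of root rot:
  P(wilting | underwatering) = 0.62×0.82 + 0.85×0.18
        = 0.508400 + 0.153000 = 0.661400
Keeping only the root rot-present terms gives 0.153000, so
  P(root rot | wilting, underwatering) = 0.153000 / 0.661400 ≈ 0.2313

Pr[root rot | wilting, underwatering] ≈ 0.2313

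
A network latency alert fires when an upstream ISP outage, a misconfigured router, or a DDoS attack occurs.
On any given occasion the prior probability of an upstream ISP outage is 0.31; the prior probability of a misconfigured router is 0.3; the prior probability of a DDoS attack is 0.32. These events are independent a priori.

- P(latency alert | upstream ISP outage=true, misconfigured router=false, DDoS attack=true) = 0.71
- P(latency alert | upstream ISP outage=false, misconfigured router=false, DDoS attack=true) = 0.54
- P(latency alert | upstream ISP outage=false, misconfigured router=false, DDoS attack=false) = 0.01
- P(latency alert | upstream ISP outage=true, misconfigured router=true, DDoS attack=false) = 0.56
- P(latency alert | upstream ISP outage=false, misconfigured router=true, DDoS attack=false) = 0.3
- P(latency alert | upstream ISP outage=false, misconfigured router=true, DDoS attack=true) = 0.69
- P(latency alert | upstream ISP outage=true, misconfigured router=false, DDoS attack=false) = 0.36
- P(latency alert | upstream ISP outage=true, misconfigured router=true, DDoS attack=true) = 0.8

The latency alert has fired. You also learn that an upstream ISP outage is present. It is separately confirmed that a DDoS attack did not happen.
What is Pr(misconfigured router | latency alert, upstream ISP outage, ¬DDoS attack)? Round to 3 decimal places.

Pr(misconfigured router | latency alert, upstream ISP outage, ¬DDoS attack) ≈ 0.400

Numerator (weight on configurations with misconfigured router): 0.56·0.3 = 0.168000
Denominator P(latency alert | upstream ISP outage, ¬DDoS attack): 0.36·0.7 + 0.56·0.3 = 0.420000
P(misconfigured router | latency alert, upstream ISP outage, ¬DDoS attack) = 0.168000/0.420000 ≈ 0.400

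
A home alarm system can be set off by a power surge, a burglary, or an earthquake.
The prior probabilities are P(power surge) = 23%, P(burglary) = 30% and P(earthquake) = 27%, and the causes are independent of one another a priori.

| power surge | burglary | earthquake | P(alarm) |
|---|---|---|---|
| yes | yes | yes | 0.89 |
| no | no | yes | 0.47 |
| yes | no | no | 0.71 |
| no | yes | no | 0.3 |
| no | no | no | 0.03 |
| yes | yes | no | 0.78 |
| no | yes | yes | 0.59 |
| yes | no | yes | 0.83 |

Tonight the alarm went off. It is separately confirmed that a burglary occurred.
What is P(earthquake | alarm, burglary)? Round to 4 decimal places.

P(alarm | burglary) = 0.3×0.77×0.73 + 0.59×0.77×0.27 + 0.78×0.23×0.73 + 0.89×0.23×0.27 = 0.168630 + 0.122661 + 0.130962 + 0.055269 = 0.477522
Restricting to configurations with earthquake present: 0.122661 + 0.055269 = 0.177930.
Hence the posterior is 0.177930/0.477522 ≈ 0.3726.

P(earthquake | alarm, burglary) ≈ 0.3726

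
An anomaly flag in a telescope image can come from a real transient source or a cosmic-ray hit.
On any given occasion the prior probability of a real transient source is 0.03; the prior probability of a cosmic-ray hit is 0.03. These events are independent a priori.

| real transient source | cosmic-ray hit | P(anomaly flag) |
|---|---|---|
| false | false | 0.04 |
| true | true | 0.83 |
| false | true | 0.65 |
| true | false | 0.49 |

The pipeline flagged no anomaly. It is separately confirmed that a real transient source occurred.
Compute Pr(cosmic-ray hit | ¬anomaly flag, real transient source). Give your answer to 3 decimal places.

Pr(cosmic-ray hit | ¬anomaly flag, real transient source) ≈ 0.010

By total probability over both values of cosmic-ray hit:
  P(¬anomaly flag | real transient source) = 0.51*0.97 + 0.17*0.03
        = 0.494700 + 0.005100 = 0.499800
The terms with cosmic-ray hit present sum to 0.005100, so
  P(cosmic-ray hit | ¬anomaly flag, real transient source) = 0.005100 / 0.499800 ≈ 0.010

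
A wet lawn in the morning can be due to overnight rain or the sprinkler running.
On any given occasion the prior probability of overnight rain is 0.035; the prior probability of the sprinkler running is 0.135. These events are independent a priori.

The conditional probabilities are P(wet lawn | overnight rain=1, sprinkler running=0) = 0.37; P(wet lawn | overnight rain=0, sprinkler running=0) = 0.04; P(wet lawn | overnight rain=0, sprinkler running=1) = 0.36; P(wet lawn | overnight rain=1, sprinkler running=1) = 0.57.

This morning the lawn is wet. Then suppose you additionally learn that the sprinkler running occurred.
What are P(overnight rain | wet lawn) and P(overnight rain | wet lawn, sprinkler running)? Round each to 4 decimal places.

P(wet lawn) = 0.04*0.965*0.865 + 0.36*0.965*0.135 + 0.37*0.035*0.865 + 0.57*0.035*0.135 = 0.033389 + 0.046899 + 0.011202 + 0.002693 = 0.094183
The overnight rain-present share is 0.011202 + 0.002693 = 0.013895.
Hence the posterior is 0.013895/0.094183 ≈ 0.1475.

Now also conditioning on sprinkler running=true:
By total probability over both values of overnight rain:
  P(wet lawn | sprinkler running) = 0.36*0.965 + 0.57*0.035
        = 0.347400 + 0.019950 = 0.367350
Keeping only the overnight rain-present terms gives 0.019950, so
  P(overnight rain | wet lawn, sprinkler running) = 0.019950 / 0.367350 ≈ 0.0543

P(overnight rain | wet lawn) ≈ 0.1475; P(overnight rain | wet lawn, sprinkler running) ≈ 0.0543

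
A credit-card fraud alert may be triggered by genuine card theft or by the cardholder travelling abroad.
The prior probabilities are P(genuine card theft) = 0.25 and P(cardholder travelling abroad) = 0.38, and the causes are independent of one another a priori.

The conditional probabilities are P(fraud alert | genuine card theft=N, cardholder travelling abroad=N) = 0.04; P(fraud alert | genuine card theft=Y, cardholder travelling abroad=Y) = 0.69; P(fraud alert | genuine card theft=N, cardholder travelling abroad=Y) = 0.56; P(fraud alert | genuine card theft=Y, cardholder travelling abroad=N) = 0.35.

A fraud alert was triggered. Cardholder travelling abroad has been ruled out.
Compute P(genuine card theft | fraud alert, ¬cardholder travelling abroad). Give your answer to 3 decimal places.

Sum P(fraud alert|·) weighted by the priors over both values of genuine card theft:
  P(fraud alert | ¬cardholder travelling abroad) = 0.04×0.75 + 0.35×0.25
        = 0.030000 + 0.087500 = 0.117500
The terms with genuine card theft present sum to 0.087500, so
  P(genuine card theft | fraud alert, ¬cardholder travelling abroad) = 0.087500 / 0.117500 ≈ 0.745

P(genuine card theft | fraud alert, ¬cardholder travelling abroad) ≈ 0.745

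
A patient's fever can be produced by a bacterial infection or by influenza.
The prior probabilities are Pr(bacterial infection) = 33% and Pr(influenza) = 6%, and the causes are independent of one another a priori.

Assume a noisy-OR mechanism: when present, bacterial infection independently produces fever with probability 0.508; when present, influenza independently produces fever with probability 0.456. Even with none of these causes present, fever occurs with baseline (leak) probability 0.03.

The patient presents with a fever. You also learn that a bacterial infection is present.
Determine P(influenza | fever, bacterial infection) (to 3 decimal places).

P(influenza | fever, bacterial infection) ≈ 0.083

Under noisy-OR, P(fever | causes) = 1 − (1−0.03)·∏(1−qᵢ) over the active causes.
Sum P(fever|·) weighted by the priors over both values of influenza:
  P(fever | bacterial infection) = 0.52276·0.94 + 0.740381·0.06
        = 0.491394 + 0.044423 = 0.535817
Keeping only the influenza-present terms gives 0.044423, so
  P(influenza | fever, bacterial infection) = 0.044423 / 0.535817 ≈ 0.083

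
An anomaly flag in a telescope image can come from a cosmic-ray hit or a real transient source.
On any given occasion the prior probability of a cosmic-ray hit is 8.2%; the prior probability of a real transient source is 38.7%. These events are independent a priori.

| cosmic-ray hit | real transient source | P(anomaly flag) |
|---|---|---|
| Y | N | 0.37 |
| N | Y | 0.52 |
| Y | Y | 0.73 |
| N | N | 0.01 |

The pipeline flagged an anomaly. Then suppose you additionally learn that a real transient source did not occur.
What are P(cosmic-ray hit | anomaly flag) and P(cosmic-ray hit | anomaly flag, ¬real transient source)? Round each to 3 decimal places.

For the numerator, keep only cosmic-ray hit=true terms: 0.018598 + 0.023166 = 0.041764
Normalizer over all consistent configurations: 0.01*0.918*0.613 + 0.52*0.918*0.387 + 0.37*0.082*0.613 + 0.73*0.082*0.387 = 0.232129
P(cosmic-ray hit | anomaly flag) = 0.041764/0.232129 ≈ 0.180

Now condition on the additional information:
For the numerator, keep only cosmic-ray hit=true terms: 0.37·0.082 = 0.030340
Normalizer over all consistent configurations: 0.01·0.918 + 0.37·0.082 = 0.039520
P(cosmic-ray hit | anomaly flag, ¬real transient source) = 0.030340/0.039520 ≈ 0.768
With real transient source excluded, cosmic-ray hit must carry more of the explanatory weight for the anomaly flag.

P(cosmic-ray hit | anomaly flag) ≈ 0.180; P(cosmic-ray hit | anomaly flag, ¬real transient source) ≈ 0.768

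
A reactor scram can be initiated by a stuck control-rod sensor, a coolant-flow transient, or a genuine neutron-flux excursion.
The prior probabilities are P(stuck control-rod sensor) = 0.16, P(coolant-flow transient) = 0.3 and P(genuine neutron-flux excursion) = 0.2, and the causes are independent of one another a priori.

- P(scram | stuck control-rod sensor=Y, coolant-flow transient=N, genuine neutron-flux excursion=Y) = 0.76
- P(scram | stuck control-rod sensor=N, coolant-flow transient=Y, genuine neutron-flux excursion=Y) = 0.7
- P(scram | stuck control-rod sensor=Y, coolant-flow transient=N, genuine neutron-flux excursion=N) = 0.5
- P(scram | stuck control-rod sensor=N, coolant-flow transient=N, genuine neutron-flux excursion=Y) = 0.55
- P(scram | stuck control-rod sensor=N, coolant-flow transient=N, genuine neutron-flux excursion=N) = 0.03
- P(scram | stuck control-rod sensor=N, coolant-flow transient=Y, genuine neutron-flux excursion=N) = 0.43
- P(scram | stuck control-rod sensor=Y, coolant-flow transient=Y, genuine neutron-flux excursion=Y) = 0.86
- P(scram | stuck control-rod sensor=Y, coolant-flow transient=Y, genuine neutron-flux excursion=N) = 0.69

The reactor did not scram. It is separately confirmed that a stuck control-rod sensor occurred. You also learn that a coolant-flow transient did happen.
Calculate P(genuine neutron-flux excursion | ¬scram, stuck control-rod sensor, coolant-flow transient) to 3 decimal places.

P(¬scram | stuck control-rod sensor, coolant-flow transient) = 0.31×0.8 + 0.14×0.2 = 0.248000 + 0.028000 = 0.276000
Restricting to configurations with genuine neutron-flux excursion present: 0.14×0.2 = 0.028000.
Hence the posterior is 0.028000/0.276000 ≈ 0.101.

P(genuine neutron-flux excursion | ¬scram, stuck control-rod sensor, coolant-flow transient) ≈ 0.101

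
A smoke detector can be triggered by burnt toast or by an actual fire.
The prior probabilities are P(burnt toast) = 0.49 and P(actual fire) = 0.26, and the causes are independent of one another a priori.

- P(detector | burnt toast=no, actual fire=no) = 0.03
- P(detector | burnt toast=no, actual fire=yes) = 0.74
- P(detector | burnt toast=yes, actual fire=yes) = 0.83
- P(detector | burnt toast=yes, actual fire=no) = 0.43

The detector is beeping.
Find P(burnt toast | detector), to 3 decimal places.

P(burnt toast | detector) ≈ 0.705

For the numerator, keep only burnt toast=true terms: 0.155918 + 0.105742 = 0.261660
The normalizing constant is 0.03×0.51×0.74 + 0.74×0.51×0.26 + 0.43×0.49×0.74 + 0.83×0.49×0.26 = 0.371106
Posterior = 0.261660 / 0.371106 ≈ 0.705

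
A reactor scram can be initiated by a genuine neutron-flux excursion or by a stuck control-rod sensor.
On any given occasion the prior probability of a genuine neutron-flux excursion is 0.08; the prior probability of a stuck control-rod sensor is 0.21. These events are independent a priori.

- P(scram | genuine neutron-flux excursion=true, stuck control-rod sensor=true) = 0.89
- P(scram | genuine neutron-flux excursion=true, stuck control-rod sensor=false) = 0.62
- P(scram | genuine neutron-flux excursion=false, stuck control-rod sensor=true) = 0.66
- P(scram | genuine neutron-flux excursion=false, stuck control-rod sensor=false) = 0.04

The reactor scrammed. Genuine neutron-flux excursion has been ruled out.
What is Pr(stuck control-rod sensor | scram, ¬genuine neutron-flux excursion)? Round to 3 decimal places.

Pr(stuck control-rod sensor | scram, ¬genuine neutron-flux excursion) ≈ 0.814

Numerator (weight on configurations with stuck control-rod sensor): 0.66×0.21 = 0.138600
Normalizer over all consistent configurations: 0.04×0.79 + 0.66×0.21 = 0.170200
P(stuck control-rod sensor | scram, ¬genuine neutron-flux excursion) = 0.138600/0.170200 ≈ 0.814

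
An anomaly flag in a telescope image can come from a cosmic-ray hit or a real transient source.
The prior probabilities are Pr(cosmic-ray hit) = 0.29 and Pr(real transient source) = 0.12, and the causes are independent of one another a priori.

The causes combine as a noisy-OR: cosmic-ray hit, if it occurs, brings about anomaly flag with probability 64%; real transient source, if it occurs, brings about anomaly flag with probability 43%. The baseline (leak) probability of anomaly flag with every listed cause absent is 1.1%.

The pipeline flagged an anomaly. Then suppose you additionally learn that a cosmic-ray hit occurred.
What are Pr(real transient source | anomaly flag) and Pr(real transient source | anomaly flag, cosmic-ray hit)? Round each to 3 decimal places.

Under noisy-OR, P(anomaly flag | causes) = 1 − (1−0.011)·∏(1−qᵢ) over the active causes.
P(anomaly flag) = 0.011*0.71*0.88 + 0.43627*0.71*0.12 + 0.64396*0.29*0.88 + 0.797057*0.29*0.12 = 0.006873 + 0.037170 + 0.164339 + 0.027738 = 0.236120
Of this, 0.064908 comes from 0.037170 + 0.027738 (the real transient source=true cases).
P(real transient source | anomaly flag) = 0.064908 / 0.236120 ≈ 0.275

Now also conditioning on cosmic-ray hit=true:
Numerator (weight on configurations with real transient source): 0.797057·0.12 = 0.095647
The normalizing constant is 0.64396·0.88 + 0.797057·0.12 = 0.662332
Posterior = 0.095647 / 0.662332 ≈ 0.144
— cosmic-ray hit explains away the evidence for real transient source.

Pr(real transient source | anomaly flag) ≈ 0.275; Pr(real transient source | anomaly flag, cosmic-ray hit) ≈ 0.144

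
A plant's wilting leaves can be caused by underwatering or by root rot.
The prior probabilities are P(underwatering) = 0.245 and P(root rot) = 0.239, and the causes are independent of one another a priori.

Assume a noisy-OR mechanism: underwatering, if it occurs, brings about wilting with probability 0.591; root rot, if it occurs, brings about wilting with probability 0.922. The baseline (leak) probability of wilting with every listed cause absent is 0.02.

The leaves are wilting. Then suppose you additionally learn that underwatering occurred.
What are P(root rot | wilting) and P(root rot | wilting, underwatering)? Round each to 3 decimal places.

Under noisy-OR, P(wilting | causes) = 1 − (1−0.02)·∏(1−qᵢ) over the active causes.
P(wilting) = 0.02·0.755·0.761 + 0.92356·0.755·0.239 + 0.59918·0.245·0.761 + 0.968736·0.245·0.239 = 0.011491 + 0.166652 + 0.111714 + 0.056724 = 0.346581
Restricting to configurations with root rot present: 0.166652 + 0.056724 = 0.223376.
P(root rot | wilting) = 0.223376 / 0.346581 ≈ 0.645

Now also conditioning on underwatering=true:
P(wilting | underwatering) = 0.59918·0.761 + 0.968736·0.239 = 0.455976 + 0.231528 = 0.687504
The root rot-present share is 0.968736·0.239 = 0.231528.
Hence the posterior is 0.231528/0.687504 ≈ 0.337.

P(root rot | wilting) ≈ 0.645; P(root rot | wilting, underwatering) ≈ 0.337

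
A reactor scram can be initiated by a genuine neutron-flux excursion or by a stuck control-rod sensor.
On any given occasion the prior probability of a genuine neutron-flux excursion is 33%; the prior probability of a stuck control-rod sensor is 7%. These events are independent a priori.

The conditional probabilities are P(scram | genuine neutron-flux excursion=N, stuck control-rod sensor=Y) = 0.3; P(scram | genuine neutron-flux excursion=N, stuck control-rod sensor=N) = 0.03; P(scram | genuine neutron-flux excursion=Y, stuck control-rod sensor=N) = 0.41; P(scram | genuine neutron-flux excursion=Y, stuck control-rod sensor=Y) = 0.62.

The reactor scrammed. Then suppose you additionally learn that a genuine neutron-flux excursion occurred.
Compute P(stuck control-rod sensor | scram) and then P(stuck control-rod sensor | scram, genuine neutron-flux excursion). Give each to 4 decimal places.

P(stuck control-rod sensor | scram) ≈ 0.1642; P(stuck control-rod sensor | scram, genuine neutron-flux excursion) ≈ 0.1022

P(scram) = 0.03·0.67·0.93 + 0.3·0.67·0.07 + 0.41·0.33·0.93 + 0.62·0.33·0.07 = 0.018693 + 0.014070 + 0.125829 + 0.014322 = 0.172914
Restricting to configurations with stuck control-rod sensor present: 0.014070 + 0.014322 = 0.028392.
P(stuck control-rod sensor | scram) = 0.028392 / 0.172914 ≈ 0.1642

Now condition on the additional information:
For the numerator, keep only stuck control-rod sensor=true terms: 0.62×0.07 = 0.043400
Normalizer over all consistent configurations: 0.41×0.93 + 0.62×0.07 = 0.424700
Posterior = 0.043400 / 0.424700 ≈ 0.1022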